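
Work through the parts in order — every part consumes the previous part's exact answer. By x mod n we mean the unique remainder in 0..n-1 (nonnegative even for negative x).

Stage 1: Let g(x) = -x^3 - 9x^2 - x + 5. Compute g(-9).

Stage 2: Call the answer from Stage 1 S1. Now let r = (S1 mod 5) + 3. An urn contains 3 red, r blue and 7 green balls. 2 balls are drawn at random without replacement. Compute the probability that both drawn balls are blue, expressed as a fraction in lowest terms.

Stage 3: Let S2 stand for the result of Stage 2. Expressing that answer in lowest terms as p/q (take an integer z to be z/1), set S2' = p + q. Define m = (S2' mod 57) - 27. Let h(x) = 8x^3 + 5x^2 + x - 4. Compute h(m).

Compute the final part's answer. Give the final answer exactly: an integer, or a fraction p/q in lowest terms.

Stage 1: -1*(-9)^3 - 9*(-9)^2 - 1*(-9)^1 + 5 = (729) + (-729) + (9) + (5) = 14; answer 14
Stage 2: S1 = 14; r = 7; total draws C(17,2) = 136; favorable C(7,2) = 21; P = 21/136; answer 21/136
Stage 3: S2 = 21/136; threaded value p + q = 157; m = 16; 8*(16)^3 + 5*(16)^2 + 1*(16)^1 - 4 = (32768) + (1280) + (16) + (-4) = 34060; answer 34060

34060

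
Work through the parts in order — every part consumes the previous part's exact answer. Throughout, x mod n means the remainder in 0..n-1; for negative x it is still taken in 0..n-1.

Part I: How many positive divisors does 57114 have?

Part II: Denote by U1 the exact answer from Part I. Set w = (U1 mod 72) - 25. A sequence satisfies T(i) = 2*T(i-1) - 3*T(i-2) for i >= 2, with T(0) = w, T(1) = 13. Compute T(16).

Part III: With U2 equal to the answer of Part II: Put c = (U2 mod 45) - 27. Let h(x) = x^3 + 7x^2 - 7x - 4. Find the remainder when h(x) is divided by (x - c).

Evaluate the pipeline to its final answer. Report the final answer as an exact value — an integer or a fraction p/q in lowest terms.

Part I: 57114 = 2 * 3^2 * 19 * 167; number of divisors = (1+1) * (2+1) * (1+1) * (1+1) = 24; answer 24
Part II: U1 = 24; w = -1; T(2) = 2*(13) - 3*(-1) = 29; iterating: T(2)=29, T(3)=19, T(4)=-49, T(5)=-155, T(6)=-163, T(7)=139, T(8)=767, T(9)=1117, T(10)=-67, T(11)=-3485, T(12)=-6769, T(13)=-3083, T(14)=14141, T(15)=37531, T(16)=32639; answer 32639
Part III: U2 = 32639; c = -13; remainder = value at the root: 1*(-13)^3 + 7*(-13)^2 - 7*(-13)^1 - 4 = (-2197) + (1183) + (91) + (-4) = -927; answer -927

-927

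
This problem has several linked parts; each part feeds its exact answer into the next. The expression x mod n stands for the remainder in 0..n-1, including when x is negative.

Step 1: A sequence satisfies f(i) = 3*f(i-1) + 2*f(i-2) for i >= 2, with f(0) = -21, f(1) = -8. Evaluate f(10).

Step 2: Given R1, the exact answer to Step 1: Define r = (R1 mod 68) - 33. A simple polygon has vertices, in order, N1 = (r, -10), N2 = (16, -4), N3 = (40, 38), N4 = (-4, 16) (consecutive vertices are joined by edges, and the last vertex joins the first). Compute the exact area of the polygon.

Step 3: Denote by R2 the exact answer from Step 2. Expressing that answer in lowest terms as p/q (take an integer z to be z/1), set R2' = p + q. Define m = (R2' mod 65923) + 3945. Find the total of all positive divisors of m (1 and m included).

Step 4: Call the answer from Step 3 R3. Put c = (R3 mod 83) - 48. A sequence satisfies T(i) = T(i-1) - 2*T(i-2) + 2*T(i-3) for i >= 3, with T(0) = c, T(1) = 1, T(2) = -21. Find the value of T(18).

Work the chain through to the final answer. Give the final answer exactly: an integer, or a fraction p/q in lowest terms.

Step 1: f(2) = 3*(-8) + 2*(-21) = -66; iterating: f(2)=-66, f(3)=-214, f(4)=-774, f(5)=-2750, f(6)=-9798, f(7)=-34894, f(8)=-124278, f(9)=-442622, f(10)=-1576422; answer -1576422
Step 2: R1 = -1576422; r = -11; cross terms: (-11*-4 - 16*-10)=204, (16*38 - 40*-4)=768, (40*16 - -4*38)=792, (-4*-10 - -11*16)=216; twice the area = |1980| = 1980; area = 990; answer 990
Step 3: R2 = 990; threaded value p + q = 991; m = 4936; 4936 = 2^3 * 617; sigma = (1 + 2 + 4 + 8) * (1 + 617) = 15 * 618 = 9270; answer 9270
Step 4: R3 = 9270; c = 9; T(3) = 1*(-21) - 2*(1) + 2*(9) = -5; iterating: T(3)=-5, T(4)=39, T(5)=7, T(6)=-81, T(7)=-17, T(8)=159, T(9)=31, T(10)=-321, T(11)=-65, T(12)=639, T(13)=127, T(14)=-1281, T(15)=-257, T(16)=2559, T(17)=511, T(18)=-5121; answer -5121

-5121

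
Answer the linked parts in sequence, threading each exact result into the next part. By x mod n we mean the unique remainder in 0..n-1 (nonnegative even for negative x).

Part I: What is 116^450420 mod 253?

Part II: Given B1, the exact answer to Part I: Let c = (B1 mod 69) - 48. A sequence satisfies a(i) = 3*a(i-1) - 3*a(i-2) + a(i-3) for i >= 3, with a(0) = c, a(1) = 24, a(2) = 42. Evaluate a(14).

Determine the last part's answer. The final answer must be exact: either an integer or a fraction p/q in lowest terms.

Part I: squarings mod 253: 116^1=116, 116^2=47, 116^4=185, 116^8=70, 116^16=93, 116^32=47, 116^64=185, 116^128=70, 116^256=93, 116^512=47, 116^1024=185, 116^2048=70, 116^4096=93, 116^8192=47, 116^16384=185, 116^32768=70, 116^65536=93, 116^131072=47, 116^262144=185; 116^450420 = 116^4 * 116^16 * 116^32 * 116^64 * 116^256 * 116^512 * 116^1024 * 116^2048 * 116^4096 * 116^16384 * 116^32768 * 116^131072 * 116^262144 = 1 (mod 253); answer 1
Part II: B1 = 1; c = -47; a(3) = 3*(42) - 3*(24) + 1*(-47) = 7; iterating: a(3)=7, a(4)=-81, a(5)=-222, a(6)=-416, a(7)=-663, a(8)=-963, a(9)=-1316, a(10)=-1722, a(11)=-2181, a(12)=-2693, a(13)=-3258, a(14)=-3876; answer -3876

-3876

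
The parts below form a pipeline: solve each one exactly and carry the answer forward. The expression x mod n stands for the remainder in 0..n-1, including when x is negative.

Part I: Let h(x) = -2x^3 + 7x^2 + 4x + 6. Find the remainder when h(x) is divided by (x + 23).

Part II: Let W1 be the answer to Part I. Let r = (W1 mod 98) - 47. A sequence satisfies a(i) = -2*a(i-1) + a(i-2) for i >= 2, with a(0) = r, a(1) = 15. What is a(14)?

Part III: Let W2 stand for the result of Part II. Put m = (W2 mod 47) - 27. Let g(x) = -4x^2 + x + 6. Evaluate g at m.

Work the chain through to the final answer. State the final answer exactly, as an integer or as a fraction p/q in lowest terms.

-1457

Part I: remainder = value at the root: -2*(-23)^3 + 7*(-23)^2 + 4*(-23)^1 + 6 = (24334) + (3703) + (-92) + (6) = 27951; answer 27951
Part II: W1 = 27951; r = -26; a(2) = -2*(15) + 1*(-26) = -56; iterating: a(2)=-56, a(3)=127, a(4)=-310, a(5)=747, a(6)=-1804, a(7)=4355, a(8)=-10514, a(9)=25383, a(10)=-61280, a(11)=147943, a(12)=-357166, a(13)=862275, a(14)=-2081716; answer -2081716
Part III: W2 = -2081716; m = -19; -4*(-19)^2 + 1*(-19)^1 + 6 = (-1444) + (-19) + (6) = -1457; answer -1457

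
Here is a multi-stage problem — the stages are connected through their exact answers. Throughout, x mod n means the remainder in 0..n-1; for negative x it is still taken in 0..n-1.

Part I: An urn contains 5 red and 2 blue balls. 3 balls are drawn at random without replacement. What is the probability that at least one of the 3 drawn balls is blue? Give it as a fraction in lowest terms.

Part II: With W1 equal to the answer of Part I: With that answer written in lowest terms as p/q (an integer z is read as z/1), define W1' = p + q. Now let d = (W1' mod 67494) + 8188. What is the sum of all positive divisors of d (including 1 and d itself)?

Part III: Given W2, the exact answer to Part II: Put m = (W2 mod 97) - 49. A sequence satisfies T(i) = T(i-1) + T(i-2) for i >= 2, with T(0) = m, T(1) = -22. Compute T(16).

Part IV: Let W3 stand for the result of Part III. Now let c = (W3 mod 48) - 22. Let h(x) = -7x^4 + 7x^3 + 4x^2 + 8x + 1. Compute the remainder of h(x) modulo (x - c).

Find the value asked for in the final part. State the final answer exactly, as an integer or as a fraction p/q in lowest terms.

Part I: total draws C(7,3) = 35; complement C(5,3) = 10; favorable 35 - 10 = 25; P = 5/7; answer 5/7
Part II: W1 = 5/7; threaded value p + q = 12; d = 8200; 8200 = 2^3 * 5^2 * 41; sigma = (1 + 2 + 4 + 8) * (1 + 5 + 25) * (1 + 41) = 15 * 31 * 42 = 19530; answer 19530
Part III: W2 = 19530; m = -16; T(2) = 1*(-22) + 1*(-16) = -38; iterating: T(2)=-38, T(3)=-60, T(4)=-98, T(5)=-158, T(6)=-256, T(7)=-414, T(8)=-670, T(9)=-1084, T(10)=-1754, T(11)=-2838, T(12)=-4592, T(13)=-7430, T(14)=-12022, T(15)=-19452, T(16)=-31474; answer -31474
Part IV: W3 = -31474; c = -8; remainder = value at the root: -7*(-8)^4 + 7*(-8)^3 + 4*(-8)^2 + 8*(-8)^1 + 1 = (-28672) + (-3584) + (256) + (-64) + (1) = -32063; answer -32063

-32063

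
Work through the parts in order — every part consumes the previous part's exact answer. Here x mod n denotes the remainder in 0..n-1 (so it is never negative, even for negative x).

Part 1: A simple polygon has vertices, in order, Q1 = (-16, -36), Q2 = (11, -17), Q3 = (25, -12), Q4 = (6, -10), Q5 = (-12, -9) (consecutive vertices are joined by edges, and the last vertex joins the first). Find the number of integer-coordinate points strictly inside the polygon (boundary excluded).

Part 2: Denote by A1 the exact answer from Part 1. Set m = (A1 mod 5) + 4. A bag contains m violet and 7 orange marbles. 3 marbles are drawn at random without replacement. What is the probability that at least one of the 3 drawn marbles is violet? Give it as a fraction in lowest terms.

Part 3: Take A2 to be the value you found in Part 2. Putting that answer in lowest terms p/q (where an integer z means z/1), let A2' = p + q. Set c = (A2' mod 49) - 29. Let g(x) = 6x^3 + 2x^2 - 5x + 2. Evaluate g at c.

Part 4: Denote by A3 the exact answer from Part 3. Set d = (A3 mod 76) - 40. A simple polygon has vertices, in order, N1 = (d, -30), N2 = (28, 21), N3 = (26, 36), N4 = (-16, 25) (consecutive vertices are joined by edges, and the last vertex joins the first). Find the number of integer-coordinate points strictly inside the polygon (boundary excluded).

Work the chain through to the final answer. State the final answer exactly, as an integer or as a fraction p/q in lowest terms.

1463

Part 1: cross terms: (-16*-17 - 11*-36)=668, (11*-12 - 25*-17)=293, (25*-10 - 6*-12)=-178, (6*-9 - -12*-10)=-174, (-12*-36 - -16*-9)=288; twice the area = |897| = 897; area = 897/2; boundary points = 1 + 1 + 1 + 1 + 1 = 5; strictly interior points = area - boundary/2 + 1 = 447; answer 447
Part 2: A1 = 447; m = 6; total draws C(13,3) = 286; complement C(7,3) = 35; favorable 286 - 35 = 251; P = 251/286; answer 251/286
Part 3: A2 = 251/286; threaded value p + q = 537; c = 18; 6*(18)^3 + 2*(18)^2 - 5*(18)^1 + 2 = (34992) + (648) + (-90) + (2) = 35552; answer 35552
Part 4: A3 = 35552; d = 20; cross terms: (20*21 - 28*-30)=1260, (28*36 - 26*21)=462, (26*25 - -16*36)=1226, (-16*-30 - 20*25)=-20; twice the area = |2928| = 2928; area = 1464; boundary points = 1 + 1 + 1 + 1 = 4; strictly interior points = area - boundary/2 + 1 = 1463; answer 1463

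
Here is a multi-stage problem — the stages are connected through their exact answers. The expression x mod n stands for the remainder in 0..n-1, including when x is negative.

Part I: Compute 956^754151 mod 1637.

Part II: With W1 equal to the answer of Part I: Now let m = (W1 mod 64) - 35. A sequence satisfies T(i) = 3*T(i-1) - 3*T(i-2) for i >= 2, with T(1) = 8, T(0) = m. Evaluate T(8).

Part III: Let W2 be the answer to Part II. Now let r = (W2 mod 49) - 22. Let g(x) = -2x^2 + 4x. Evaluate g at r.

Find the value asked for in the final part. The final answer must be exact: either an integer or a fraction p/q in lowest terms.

-646

Part I: squarings mod 1637: 956^1=956, 956^2=490, 956^4=1098, 956^8=772, 956^16=116, 956^32=360, 956^64=277, 956^128=1427, 956^256=1538, 956^512=1616, 956^1024=441, 956^2048=1315, 956^4096=553, 956^8192=1327, 956^16384=1154, 956^32768=835, 956^65536=1500, 956^131072=762, 956^262144=1146, 956^524288=442; 956^754151 = 956^1 * 956^2 * 956^4 * 956^32 * 956^64 * 956^128 * 956^256 * 956^32768 * 956^65536 * 956^131072 * 956^524288 = 1355 (mod 1637); answer 1355
Part II: W1 = 1355; m = -24; T(2) = 3*(8) - 3*(-24) = 96; iterating: T(2)=96, T(3)=264, T(4)=504, T(5)=720, T(6)=648, T(7)=-216, T(8)=-2592; answer -2592
Part III: W2 = -2592; r = -17; -2*(-17)^2 + 4*(-17)^1 = (-578) + (-68) = -646; answer -646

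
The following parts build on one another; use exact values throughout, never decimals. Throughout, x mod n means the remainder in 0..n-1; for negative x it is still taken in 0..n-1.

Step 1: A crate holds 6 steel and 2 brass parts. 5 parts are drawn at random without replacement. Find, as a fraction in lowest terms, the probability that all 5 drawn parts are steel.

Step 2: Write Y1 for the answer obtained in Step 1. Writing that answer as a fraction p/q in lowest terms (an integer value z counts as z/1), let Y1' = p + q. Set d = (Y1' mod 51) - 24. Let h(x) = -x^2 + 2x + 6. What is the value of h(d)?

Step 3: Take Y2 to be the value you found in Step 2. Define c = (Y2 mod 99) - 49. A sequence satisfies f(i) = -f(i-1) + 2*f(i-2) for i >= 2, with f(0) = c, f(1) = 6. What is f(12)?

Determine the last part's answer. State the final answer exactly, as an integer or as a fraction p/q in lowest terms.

Step 1: total draws C(8,5) = 56; favorable C(6,5) = 6; P = 3/28; answer 3/28
Step 2: Y1 = 3/28; threaded value p + q = 31; d = 7; -1*(7)^2 + 2*(7)^1 + 6 = (-49) + (14) + (6) = -29; answer -29
Step 3: Y2 = -29; c = 21; f(2) = -1*(6) + 2*(21) = 36; iterating: f(2)=36, f(3)=-24, f(4)=96, f(5)=-144, f(6)=336, f(7)=-624, f(8)=1296, f(9)=-2544, f(10)=5136, f(11)=-10224, f(12)=20496; answer 20496

20496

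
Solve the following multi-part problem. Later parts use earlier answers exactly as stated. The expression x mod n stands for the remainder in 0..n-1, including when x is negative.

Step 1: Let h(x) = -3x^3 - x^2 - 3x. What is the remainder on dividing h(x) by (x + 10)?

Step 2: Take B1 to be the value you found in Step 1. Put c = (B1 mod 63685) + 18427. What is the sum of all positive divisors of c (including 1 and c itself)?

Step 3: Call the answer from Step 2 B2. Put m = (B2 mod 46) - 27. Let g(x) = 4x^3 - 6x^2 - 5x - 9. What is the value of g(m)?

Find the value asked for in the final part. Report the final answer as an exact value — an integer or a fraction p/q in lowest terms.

Step 1: remainder = value at the root: -3*(-10)^3 - 1*(-10)^2 - 3*(-10)^1 = (3000) + (-100) + (30) = 2930; answer 2930
Step 2: B1 = 2930; c = 21357; 21357 = 3^3 * 7 * 113; sigma = (1 + 3 + 9 + 27) * (1 + 7) * (1 + 113) = 40 * 8 * 114 = 36480; answer 36480
Step 3: B2 = 36480; m = -25; 4*(-25)^3 - 6*(-25)^2 - 5*(-25)^1 - 9 = (-62500) + (-3750) + (125) + (-9) = -66134; answer -66134

-66134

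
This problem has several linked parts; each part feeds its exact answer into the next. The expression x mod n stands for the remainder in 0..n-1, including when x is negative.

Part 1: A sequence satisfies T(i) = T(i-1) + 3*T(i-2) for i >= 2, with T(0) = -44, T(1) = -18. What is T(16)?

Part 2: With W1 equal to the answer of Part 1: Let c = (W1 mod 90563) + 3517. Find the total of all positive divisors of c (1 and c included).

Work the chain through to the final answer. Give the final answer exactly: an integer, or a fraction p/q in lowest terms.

Part 1: T(2) = 1*(-18) + 3*(-44) = -150; iterating: T(2)=-150, T(3)=-204, T(4)=-654, T(5)=-1266, T(6)=-3228, T(7)=-7026, T(8)=-16710, T(9)=-37788, T(10)=-87918, T(11)=-201282, T(12)=-465036, T(13)=-1068882, T(14)=-2463990, T(15)=-5670636, T(16)=-13062606; answer -13062606
Part 2: W1 = -13062606; c = 72546; 72546 = 2 * 3 * 107 * 113; sigma = (1 + 2) * (1 + 3) * (1 + 107) * (1 + 113) = 3 * 4 * 108 * 114 = 147744; answer 147744

147744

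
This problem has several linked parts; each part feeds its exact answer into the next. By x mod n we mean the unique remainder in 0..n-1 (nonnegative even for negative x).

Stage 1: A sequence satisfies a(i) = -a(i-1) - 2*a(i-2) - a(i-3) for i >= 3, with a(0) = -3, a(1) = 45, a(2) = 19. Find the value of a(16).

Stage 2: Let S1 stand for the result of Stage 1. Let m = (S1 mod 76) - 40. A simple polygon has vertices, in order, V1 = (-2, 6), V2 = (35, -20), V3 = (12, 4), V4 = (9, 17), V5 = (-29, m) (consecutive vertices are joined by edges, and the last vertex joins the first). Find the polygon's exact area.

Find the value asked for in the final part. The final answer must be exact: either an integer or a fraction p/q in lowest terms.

453

Stage 1: a(3) = -1*(19) - 2*(45) - 1*(-3) = -106; iterating: a(3)=-106, a(4)=23, a(5)=170, a(6)=-110, a(7)=-253, a(8)=303, a(9)=313, a(10)=-666, a(11)=-263, a(12)=1282, a(13)=-90, a(14)=-2211, a(15)=1109, a(16)=3403; answer 3403
Stage 2: S1 = 3403; m = 19; cross terms: (-2*-20 - 35*6)=-170, (35*4 - 12*-20)=380, (12*17 - 9*4)=168, (9*19 - -29*17)=664, (-29*6 - -2*19)=-136; twice the area = |906| = 906; area = 453; answer 453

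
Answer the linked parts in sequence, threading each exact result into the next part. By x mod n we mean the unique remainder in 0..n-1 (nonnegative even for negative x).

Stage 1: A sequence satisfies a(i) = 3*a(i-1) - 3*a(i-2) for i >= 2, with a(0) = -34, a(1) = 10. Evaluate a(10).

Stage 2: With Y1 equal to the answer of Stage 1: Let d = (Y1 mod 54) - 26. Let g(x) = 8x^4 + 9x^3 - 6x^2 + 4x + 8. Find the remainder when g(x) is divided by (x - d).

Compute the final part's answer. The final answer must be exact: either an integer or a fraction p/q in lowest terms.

Stage 1: a(2) = 3*(10) - 3*(-34) = 132; iterating: a(2)=132, a(3)=366, a(4)=702, a(5)=1008, a(6)=918, a(7)=-270, a(8)=-3564, a(9)=-9882, a(10)=-18954; answer -18954
Stage 2: Y1 = -18954; d = -26; remainder = value at the root: 8*(-26)^4 + 9*(-26)^3 - 6*(-26)^2 + 4*(-26)^1 + 8 = (3655808) + (-158184) + (-4056) + (-104) + (8) = 3493472; answer 3493472

3493472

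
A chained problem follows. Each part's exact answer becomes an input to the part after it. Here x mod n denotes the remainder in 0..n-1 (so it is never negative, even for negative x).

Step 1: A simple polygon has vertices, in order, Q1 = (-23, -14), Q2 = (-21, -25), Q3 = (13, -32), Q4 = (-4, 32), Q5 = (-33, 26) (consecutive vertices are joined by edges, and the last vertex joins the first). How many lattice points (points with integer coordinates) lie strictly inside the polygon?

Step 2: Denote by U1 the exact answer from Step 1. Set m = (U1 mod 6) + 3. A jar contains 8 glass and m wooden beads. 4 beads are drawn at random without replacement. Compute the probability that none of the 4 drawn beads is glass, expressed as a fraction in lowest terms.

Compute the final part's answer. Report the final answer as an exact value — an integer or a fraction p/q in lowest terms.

Step 1: cross terms: (-23*-25 - -21*-14)=281, (-21*-32 - 13*-25)=997, (13*32 - -4*-32)=288, (-4*26 - -33*32)=952, (-33*-14 - -23*26)=1060; twice the area = |3578| = 3578; area = 1789; boundary points = 1 + 1 + 1 + 1 + 10 = 14; strictly interior points = area - boundary/2 + 1 = 1783; answer 1783
Step 2: U1 = 1783; m = 4; total draws C(12,4) = 495; favorable C(4,4) = 1; P = 1/495; answer 1/495

1/495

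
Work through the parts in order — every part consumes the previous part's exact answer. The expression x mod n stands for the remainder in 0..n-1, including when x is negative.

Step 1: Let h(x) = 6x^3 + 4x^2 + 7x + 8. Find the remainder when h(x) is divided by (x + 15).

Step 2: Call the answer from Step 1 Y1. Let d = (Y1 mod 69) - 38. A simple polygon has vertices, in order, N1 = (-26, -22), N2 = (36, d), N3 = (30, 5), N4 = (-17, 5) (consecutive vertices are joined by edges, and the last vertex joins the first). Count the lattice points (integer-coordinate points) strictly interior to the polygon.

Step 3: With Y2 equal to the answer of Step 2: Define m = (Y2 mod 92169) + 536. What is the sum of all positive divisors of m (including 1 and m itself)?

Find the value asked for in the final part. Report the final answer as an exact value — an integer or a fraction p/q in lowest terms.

2296

Step 1: remainder = value at the root: 6*(-15)^3 + 4*(-15)^2 + 7*(-15)^1 + 8 = (-20250) + (900) + (-105) + (8) = -19447; answer -19447
Step 2: Y1 = -19447; d = -27; cross terms: (-26*-27 - 36*-22)=1494, (36*5 - 30*-27)=990, (30*5 - -17*5)=235, (-17*-22 - -26*5)=504; twice the area = |3223| = 3223; area = 3223/2; boundary points = 1 + 2 + 47 + 9 = 59; strictly interior points = area - boundary/2 + 1 = 1583; answer 1583
Step 3: Y2 = 1583; m = 2119; 2119 = 13 * 163; sigma = (1 + 13) * (1 + 163) = 14 * 164 = 2296; answer 2296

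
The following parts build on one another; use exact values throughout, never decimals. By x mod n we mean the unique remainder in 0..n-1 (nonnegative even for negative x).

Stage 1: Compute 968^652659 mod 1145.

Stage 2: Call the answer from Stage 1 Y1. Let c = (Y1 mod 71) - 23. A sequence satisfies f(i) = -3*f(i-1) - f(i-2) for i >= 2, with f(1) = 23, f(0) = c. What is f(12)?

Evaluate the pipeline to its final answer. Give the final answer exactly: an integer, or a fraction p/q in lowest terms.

Stage 1: squarings mod 1145: 968^1=968, 968^2=414, 968^4=791, 968^8=511, 968^16=61, 968^32=286, 968^64=501, 968^128=246, 968^256=976, 968^512=1081, 968^1024=661, 968^2048=676, 968^4096=121, 968^8192=901, 968^16384=1141, 968^32768=16, 968^65536=256, 968^131072=271, 968^262144=161, 968^524288=731; 968^652659 = 968^1 * 968^2 * 968^16 * 968^32 * 968^64 * 968^256 * 968^1024 * 968^4096 * 968^8192 * 968^16384 * 968^32768 * 968^65536 * 968^524288 = 1137 (mod 1145); answer 1137
Stage 2: Y1 = 1137; c = -22; f(2) = -3*(23) - 1*(-22) = -47; iterating: f(2)=-47, f(3)=118, f(4)=-307, f(5)=803, f(6)=-2102, f(7)=5503, f(8)=-14407, f(9)=37718, f(10)=-98747, f(11)=258523, f(12)=-676822; answer -676822

-676822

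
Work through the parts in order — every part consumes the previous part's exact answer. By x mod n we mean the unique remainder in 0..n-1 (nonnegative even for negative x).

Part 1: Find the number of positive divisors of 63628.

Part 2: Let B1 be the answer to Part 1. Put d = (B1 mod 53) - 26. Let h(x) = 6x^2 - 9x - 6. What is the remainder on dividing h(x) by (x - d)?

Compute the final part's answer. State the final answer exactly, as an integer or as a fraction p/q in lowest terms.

2574

Part 1: 63628 = 2^2 * 15907; number of divisors = (2+1) * (1+1) = 6; answer 6
Part 2: B1 = 6; d = -20; remainder = value at the root: 6*(-20)^2 - 9*(-20)^1 - 6 = (2400) + (180) + (-6) = 2574; answer 2574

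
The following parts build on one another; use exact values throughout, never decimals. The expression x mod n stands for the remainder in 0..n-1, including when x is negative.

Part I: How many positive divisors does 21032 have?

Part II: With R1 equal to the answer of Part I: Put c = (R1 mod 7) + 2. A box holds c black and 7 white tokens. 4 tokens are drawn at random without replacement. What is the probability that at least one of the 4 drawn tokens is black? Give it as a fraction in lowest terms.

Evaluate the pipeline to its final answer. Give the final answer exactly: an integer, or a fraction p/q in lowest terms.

Part I: 21032 = 2^3 * 11 * 239; number of divisors = (3+1) * (1+1) * (1+1) = 16; answer 16
Part II: R1 = 16; c = 4; total draws C(11,4) = 330; complement C(7,4) = 35; favorable 330 - 35 = 295; P = 59/66; answer 59/66

59/66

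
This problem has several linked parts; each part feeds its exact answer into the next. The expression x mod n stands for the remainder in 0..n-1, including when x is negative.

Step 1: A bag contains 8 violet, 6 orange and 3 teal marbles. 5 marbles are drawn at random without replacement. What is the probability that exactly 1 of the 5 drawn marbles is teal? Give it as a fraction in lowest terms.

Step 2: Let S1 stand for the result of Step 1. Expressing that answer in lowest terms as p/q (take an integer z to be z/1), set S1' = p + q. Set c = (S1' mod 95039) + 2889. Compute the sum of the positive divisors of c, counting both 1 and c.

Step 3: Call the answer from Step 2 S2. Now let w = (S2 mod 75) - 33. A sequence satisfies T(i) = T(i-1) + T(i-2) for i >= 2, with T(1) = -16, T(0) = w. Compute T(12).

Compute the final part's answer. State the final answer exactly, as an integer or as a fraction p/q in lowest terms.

-969

Step 1: total draws C(17,5) = 6188; favorable C(3,1)*C(14,4) = 3003; P = 33/68; answer 33/68
Step 2: S1 = 33/68; threaded value p + q = 101; c = 2990; 2990 = 2 * 5 * 13 * 23; sigma = (1 + 2) * (1 + 5) * (1 + 13) * (1 + 23) = 3 * 6 * 14 * 24 = 6048; answer 6048
Step 3: S2 = 6048; w = 15; T(2) = 1*(-16) + 1*(15) = -1; iterating: T(2)=-1, T(3)=-17, T(4)=-18, T(5)=-35, T(6)=-53, T(7)=-88, T(8)=-141, T(9)=-229, T(10)=-370, T(11)=-599, T(12)=-969; answer -969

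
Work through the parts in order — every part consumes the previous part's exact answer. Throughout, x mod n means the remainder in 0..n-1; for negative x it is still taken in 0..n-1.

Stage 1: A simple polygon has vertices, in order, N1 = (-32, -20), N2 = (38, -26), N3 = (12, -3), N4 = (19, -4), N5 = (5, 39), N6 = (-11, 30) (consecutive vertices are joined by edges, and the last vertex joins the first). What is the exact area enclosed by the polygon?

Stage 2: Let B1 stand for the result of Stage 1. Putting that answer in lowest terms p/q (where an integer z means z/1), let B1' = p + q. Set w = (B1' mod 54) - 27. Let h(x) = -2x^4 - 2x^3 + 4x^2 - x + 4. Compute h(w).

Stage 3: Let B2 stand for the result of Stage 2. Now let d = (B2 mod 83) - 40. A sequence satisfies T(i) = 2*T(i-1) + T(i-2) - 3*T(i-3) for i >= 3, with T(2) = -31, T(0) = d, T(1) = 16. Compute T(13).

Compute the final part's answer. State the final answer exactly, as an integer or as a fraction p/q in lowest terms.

Stage 1: cross terms: (-32*-26 - 38*-20)=1592, (38*-3 - 12*-26)=198, (12*-4 - 19*-3)=9, (19*39 - 5*-4)=761, (5*30 - -11*39)=579, (-11*-20 - -32*30)=1180; twice the area = |4319| = 4319; area = 4319/2; answer 4319/2
Stage 2: B1 = 4319/2; threaded value p + q = 4321; w = -26; -2*(-26)^4 - 2*(-26)^3 + 4*(-26)^2 - 1*(-26)^1 + 4 = (-913952) + (35152) + (2704) + (26) + (4) = -876066; answer -876066
Stage 3: B2 = -876066; d = 42; T(3) = 2*(-31) + 1*(16) - 3*(42) = -172; iterating: T(3)=-172, T(4)=-423, T(5)=-925, T(6)=-1757, T(7)=-3170, T(8)=-5322, T(9)=-8543, T(10)=-12898, T(11)=-18373, T(12)=-24015, T(13)=-27709; answer -27709

-27709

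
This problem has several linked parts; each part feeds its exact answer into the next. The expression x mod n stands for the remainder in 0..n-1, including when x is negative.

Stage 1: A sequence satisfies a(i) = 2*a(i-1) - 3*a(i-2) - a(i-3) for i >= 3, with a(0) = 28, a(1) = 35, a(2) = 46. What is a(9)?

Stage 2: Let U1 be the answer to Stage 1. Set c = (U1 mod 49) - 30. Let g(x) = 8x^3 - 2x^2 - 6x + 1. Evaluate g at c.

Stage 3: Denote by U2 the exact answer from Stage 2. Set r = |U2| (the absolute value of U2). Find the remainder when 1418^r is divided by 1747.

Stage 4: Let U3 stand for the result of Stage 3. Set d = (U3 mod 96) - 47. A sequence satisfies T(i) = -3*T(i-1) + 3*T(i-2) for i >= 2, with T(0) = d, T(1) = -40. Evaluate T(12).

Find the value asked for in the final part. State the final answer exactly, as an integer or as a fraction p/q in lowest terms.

Stage 1: a(3) = 2*(46) - 3*(35) - 1*(28) = -41; iterating: a(3)=-41, a(4)=-255, a(5)=-433, a(6)=-60, a(7)=1434, a(8)=3481, a(9)=2720; answer 2720
Stage 2: U1 = 2720; c = -5; 8*(-5)^3 - 2*(-5)^2 - 6*(-5)^1 + 1 = (-1000) + (-50) + (30) + (1) = -1019; answer -1019
Stage 3: U2 = -1019; r = 1019; squarings mod 1747: 1418^1=1418, 1418^2=1674, 1418^4=88, 1418^8=756, 1418^16=267, 1418^32=1409, 1418^64=689, 1418^128=1284, 1418^256=1235, 1418^512=94; 1418^1019 = 1418^1 * 1418^2 * 1418^8 * 1418^16 * 1418^32 * 1418^64 * 1418^128 * 1418^256 * 1418^512 = 669 (mod 1747); answer 669
Stage 4: U3 = 669; d = 46; T(2) = -3*(-40) + 3*(46) = 258; iterating: T(2)=258, T(3)=-894, T(4)=3456, T(5)=-13050, T(6)=49518, T(7)=-187704, T(8)=711666, T(9)=-2698110, T(10)=10229328, T(11)=-38782314, T(12)=147034926; answer 147034926

147034926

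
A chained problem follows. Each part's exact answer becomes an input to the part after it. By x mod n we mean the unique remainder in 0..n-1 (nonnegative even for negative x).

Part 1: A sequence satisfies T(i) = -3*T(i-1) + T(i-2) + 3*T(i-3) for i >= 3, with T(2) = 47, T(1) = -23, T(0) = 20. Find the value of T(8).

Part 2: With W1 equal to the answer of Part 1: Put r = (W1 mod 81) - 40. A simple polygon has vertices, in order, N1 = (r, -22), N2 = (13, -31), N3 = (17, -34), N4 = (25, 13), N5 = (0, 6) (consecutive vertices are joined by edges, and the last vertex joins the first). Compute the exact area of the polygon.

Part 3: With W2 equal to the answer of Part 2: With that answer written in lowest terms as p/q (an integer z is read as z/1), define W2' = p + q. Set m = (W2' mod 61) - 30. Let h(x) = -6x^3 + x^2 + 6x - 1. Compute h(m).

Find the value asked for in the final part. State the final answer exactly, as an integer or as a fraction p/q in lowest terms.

Part 1: T(3) = -3*(47) + 1*(-23) + 3*(20) = -104; iterating: T(3)=-104, T(4)=290, T(5)=-833, T(6)=2477, T(7)=-7394, T(8)=22160; answer 22160
Part 2: W1 = 22160; r = 7; cross terms: (7*-31 - 13*-22)=69, (13*-34 - 17*-31)=85, (17*13 - 25*-34)=1071, (25*6 - 0*13)=150, (0*-22 - 7*6)=-42; twice the area = |1333| = 1333; area = 1333/2; answer 1333/2
Part 3: W2 = 1333/2; threaded value p + q = 1335; m = 24; -6*(24)^3 + 1*(24)^2 + 6*(24)^1 - 1 = (-82944) + (576) + (144) + (-1) = -82225; answer -82225

-82225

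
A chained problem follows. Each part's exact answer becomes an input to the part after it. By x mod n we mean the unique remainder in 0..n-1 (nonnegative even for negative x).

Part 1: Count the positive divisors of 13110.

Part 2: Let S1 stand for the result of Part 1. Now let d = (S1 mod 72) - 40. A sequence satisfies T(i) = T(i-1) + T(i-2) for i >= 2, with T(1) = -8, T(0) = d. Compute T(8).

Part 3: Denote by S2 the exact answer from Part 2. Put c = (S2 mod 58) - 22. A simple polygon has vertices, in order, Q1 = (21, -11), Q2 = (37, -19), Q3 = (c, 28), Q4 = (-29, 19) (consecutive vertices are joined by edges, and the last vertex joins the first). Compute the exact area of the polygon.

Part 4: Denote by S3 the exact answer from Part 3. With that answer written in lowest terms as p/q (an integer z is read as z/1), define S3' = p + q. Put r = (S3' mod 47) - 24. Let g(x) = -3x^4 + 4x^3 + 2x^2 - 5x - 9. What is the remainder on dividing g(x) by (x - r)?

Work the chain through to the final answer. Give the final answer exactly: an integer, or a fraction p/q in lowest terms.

Part 1: 13110 = 2 * 3 * 5 * 19 * 23; number of divisors = (1+1) * (1+1) * (1+1) * (1+1) * (1+1) = 32; answer 32
Part 2: S1 = 32; d = -8; T(2) = 1*(-8) + 1*(-8) = -16; iterating: T(2)=-16, T(3)=-24, T(4)=-40, T(5)=-64, T(6)=-104, T(7)=-168, T(8)=-272; answer -272
Part 3: S2 = -272; c = -4; cross terms: (21*-19 - 37*-11)=8, (37*28 - -4*-19)=960, (-4*19 - -29*28)=736, (-29*-11 - 21*19)=-80; twice the area = |1624| = 1624; area = 812; answer 812
Part 4: S3 = 812; threaded value p + q = 813; r = -10; remainder = value at the root: -3*(-10)^4 + 4*(-10)^3 + 2*(-10)^2 - 5*(-10)^1 - 9 = (-30000) + (-4000) + (200) + (50) + (-9) = -33759; answer -33759

-33759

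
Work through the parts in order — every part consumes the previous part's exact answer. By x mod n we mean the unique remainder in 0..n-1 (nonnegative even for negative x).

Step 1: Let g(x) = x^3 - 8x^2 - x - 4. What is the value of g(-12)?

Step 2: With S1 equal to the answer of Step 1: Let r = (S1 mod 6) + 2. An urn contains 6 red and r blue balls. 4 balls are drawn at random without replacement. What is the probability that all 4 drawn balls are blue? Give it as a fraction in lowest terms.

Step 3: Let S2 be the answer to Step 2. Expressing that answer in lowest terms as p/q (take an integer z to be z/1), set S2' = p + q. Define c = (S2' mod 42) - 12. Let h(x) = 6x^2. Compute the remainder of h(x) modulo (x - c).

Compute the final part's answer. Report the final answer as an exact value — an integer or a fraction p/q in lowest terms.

726

Step 1: 1*(-12)^3 - 8*(-12)^2 - 1*(-12)^1 - 4 = (-1728) + (-1152) + (12) + (-4) = -2872; answer -2872
Step 2: S1 = -2872; r = 4; total draws C(10,4) = 210; favorable C(4,4) = 1; P = 1/210; answer 1/210
Step 3: S2 = 1/210; threaded value p + q = 211; c = -11; remainder = value at the root: 6*(-11)^2 = (726) = 726; answer 726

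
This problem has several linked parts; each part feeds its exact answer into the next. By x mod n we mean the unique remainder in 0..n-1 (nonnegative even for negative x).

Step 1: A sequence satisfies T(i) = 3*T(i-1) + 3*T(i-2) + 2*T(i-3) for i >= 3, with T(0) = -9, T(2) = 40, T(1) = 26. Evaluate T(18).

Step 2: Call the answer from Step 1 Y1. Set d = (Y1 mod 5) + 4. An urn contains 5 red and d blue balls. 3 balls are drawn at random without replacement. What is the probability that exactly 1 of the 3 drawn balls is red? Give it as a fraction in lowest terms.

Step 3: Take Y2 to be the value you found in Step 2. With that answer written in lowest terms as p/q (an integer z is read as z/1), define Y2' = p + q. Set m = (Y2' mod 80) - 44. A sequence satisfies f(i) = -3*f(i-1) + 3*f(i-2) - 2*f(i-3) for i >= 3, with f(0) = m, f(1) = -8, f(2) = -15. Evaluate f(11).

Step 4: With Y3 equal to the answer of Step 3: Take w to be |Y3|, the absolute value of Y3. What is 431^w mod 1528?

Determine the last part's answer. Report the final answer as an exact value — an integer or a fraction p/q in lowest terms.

383

Step 1: T(3) = 3*(40) + 3*(26) + 2*(-9) = 180; iterating: T(3)=180, T(4)=712, T(5)=2756, T(6)=10764, T(7)=41984, T(8)=163756, T(9)=638748, T(10)=2491480, T(11)=9718196, T(12)=37906524, T(13)=147857120, T(14)=576727324, T(15)=2249566380, T(16)=8774595352, T(17)=34225939844, T(18)=133500738348; answer 133500738348
Step 2: Y1 = 133500738348; d = 7; total draws C(12,3) = 220; favorable C(5,1)*C(7,2) = 105; P = 21/44; answer 21/44
Step 3: Y2 = 21/44; threaded value p + q = 65; m = 21; f(3) = -3*(-15) + 3*(-8) - 2*(21) = -21; iterating: f(3)=-21, f(4)=34, f(5)=-135, f(6)=549, f(7)=-2120, f(8)=8277, f(9)=-32289, f(10)=125938, f(11)=-491235; answer -491235
Step 4: Y3 = -491235; w = 491235; squarings mod 1528: 431^1=431, 431^2=873, 431^4=1185, 431^8=1521, 431^16=49, 431^32=873, 431^64=1185, 431^128=1521, 431^256=49, 431^512=873, 431^1024=1185, 431^2048=1521, 431^4096=49, 431^8192=873, 431^16384=1185, 431^32768=1521, 431^65536=49, 431^131072=873, 431^262144=1185; 431^491235 = 431^1 * 431^2 * 431^32 * 431^64 * 431^128 * 431^512 * 431^1024 * 431^2048 * 431^4096 * 431^8192 * 431^16384 * 431^65536 * 431^131072 * 431^262144 = 383 (mod 1528); answer 383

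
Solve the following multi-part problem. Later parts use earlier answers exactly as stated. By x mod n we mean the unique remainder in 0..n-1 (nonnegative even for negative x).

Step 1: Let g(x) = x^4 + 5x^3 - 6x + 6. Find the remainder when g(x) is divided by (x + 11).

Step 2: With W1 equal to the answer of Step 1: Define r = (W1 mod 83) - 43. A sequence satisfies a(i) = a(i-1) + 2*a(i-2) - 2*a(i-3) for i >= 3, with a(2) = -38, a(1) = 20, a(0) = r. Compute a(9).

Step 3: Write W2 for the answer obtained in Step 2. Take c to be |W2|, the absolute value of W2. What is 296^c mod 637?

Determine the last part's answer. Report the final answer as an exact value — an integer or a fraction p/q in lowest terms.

Step 1: remainder = value at the root: 1*(-11)^4 + 5*(-11)^3 - 6*(-11)^1 + 6 = (14641) + (-6655) + (66) + (6) = 8058; answer 8058
Step 2: W1 = 8058; r = -36; a(3) = 1*(-38) + 2*(20) - 2*(-36) = 74; iterating: a(3)=74, a(4)=-42, a(5)=182, a(6)=-50, a(7)=398, a(8)=-66, a(9)=830; answer 830
Step 3: W2 = 830; c = 830; squarings mod 637: 296^1=296, 296^2=347, 296^4=16, 296^8=256, 296^16=562, 296^32=529, 296^64=198, 296^128=347, 296^256=16, 296^512=256; 296^830 = 296^2 * 296^4 * 296^8 * 296^16 * 296^32 * 296^256 * 296^512 = 529 (mod 637); answer 529

529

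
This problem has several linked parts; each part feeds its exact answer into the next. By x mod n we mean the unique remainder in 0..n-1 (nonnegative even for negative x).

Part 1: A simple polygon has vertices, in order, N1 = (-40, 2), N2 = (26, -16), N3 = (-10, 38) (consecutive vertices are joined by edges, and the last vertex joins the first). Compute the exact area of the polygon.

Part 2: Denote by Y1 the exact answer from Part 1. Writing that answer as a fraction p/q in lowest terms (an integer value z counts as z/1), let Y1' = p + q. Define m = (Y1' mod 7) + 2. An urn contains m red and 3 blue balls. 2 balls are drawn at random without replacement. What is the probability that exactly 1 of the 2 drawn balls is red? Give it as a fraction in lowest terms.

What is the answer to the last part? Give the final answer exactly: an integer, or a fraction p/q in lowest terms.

Part 1: cross terms: (-40*-16 - 26*2)=588, (26*38 - -10*-16)=828, (-10*2 - -40*38)=1500; twice the area = |2916| = 2916; area = 1458; answer 1458
Part 2: Y1 = 1458; threaded value p + q = 1459; m = 5; total draws C(8,2) = 28; favorable C(5,1)*C(3,1) = 15; P = 15/28; answer 15/28

15/28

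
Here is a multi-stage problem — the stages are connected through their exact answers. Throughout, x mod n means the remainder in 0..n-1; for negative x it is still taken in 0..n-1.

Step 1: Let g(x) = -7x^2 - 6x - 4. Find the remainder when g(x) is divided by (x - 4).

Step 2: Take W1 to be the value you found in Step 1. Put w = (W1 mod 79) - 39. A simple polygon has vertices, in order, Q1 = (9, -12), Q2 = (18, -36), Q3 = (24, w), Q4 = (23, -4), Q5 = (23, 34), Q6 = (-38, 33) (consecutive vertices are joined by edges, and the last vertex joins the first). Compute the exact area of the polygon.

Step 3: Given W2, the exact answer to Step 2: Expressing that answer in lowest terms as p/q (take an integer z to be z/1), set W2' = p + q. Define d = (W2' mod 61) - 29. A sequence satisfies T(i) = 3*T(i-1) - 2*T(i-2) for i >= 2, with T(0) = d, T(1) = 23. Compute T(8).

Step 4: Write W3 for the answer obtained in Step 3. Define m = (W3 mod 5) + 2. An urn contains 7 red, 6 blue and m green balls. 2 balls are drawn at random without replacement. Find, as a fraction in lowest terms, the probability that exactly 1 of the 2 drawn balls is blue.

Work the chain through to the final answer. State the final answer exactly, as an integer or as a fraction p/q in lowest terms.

Step 1: remainder = value at the root: -7*(4)^2 - 6*(4)^1 - 4 = (-112) + (-24) + (-4) = -140; answer -140
Step 2: W1 = -140; w = -21; cross terms: (9*-36 - 18*-12)=-108, (18*-21 - 24*-36)=486, (24*-4 - 23*-21)=387, (23*34 - 23*-4)=874, (23*33 - -38*34)=2051, (-38*-12 - 9*33)=159; twice the area = |3849| = 3849; area = 3849/2; answer 3849/2
Step 3: W2 = 3849/2; threaded value p + q = 3851; d = -21; T(2) = 3*(23) - 2*(-21) = 111; iterating: T(2)=111, T(3)=287, T(4)=639, T(5)=1343, T(6)=2751, T(7)=5567, T(8)=11199; answer 11199
Step 4: W3 = 11199; m = 6; total draws C(19,2) = 171; favorable C(6,1)*C(13,1) = 78; P = 26/57; answer 26/57

26/57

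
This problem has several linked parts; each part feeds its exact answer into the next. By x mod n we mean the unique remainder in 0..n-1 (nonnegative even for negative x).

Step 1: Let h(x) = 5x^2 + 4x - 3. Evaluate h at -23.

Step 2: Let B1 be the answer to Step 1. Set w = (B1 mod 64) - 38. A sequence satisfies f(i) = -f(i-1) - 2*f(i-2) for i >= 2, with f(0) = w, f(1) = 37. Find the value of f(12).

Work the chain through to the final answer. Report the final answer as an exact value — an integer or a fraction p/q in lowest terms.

-2401

Step 1: 5*(-23)^2 + 4*(-23)^1 - 3 = (2645) + (-92) + (-3) = 2550; answer 2550
Step 2: B1 = 2550; w = 16; f(2) = -1*(37) - 2*(16) = -69; iterating: f(2)=-69, f(3)=-5, f(4)=143, f(5)=-133, f(6)=-153, f(7)=419, f(8)=-113, f(9)=-725, f(10)=951, f(11)=499, f(12)=-2401; answer -2401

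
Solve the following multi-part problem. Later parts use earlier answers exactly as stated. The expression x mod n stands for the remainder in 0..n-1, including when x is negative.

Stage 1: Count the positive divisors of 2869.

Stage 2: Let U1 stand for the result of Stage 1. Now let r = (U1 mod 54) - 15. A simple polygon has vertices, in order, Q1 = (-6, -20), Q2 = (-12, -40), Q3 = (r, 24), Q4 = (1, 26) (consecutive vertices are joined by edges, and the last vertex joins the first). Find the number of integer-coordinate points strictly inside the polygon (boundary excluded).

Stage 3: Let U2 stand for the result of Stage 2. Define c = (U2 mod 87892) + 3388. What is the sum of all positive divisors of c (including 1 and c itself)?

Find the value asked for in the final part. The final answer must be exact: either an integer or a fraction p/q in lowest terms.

Stage 1: 2869 = 19 * 151; number of divisors = (1+1) * (1+1) = 4; answer 4
Stage 2: U1 = 4; r = -11; cross terms: (-6*-40 - -12*-20)=0, (-12*24 - -11*-40)=-728, (-11*26 - 1*24)=-310, (1*-20 - -6*26)=136; twice the area = |-902| = 902; area = 451; boundary points = 2 + 1 + 2 + 1 = 6; strictly interior points = area - boundary/2 + 1 = 449; answer 449
Stage 3: U2 = 449; c = 3837; 3837 = 3 * 1279; sigma = (1 + 3) * (1 + 1279) = 4 * 1280 = 5120; answer 5120

5120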